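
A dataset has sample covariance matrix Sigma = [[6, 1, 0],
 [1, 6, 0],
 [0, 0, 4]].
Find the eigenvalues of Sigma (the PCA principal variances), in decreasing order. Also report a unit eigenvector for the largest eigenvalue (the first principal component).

Step 1 — characteristic polynomial p(λ) = det(λI - Sigma) = λ³ - tr·λ² + c_1·λ - det, where tr = trace, c_1 = sum of the principal 2×2 minors, det = det(Sigma):
  tr = 6 + 6 + 4 = 16,
  c_1 = (6·6 - (1)²) + (6·4 - (0)²) + (6·4 - (0)²) = 35 + 24 + 24 = 83,
  det = 6·(6·4 - (0)²) - (1)·((1)·4 - (0)·(0)) + (0)·((1)·(0) - 6·(0)) = 6·(24) - (1)·(4) + (0)·(0) = 140.
  So p(λ) = λ³ - 16λ² + 83λ - 140.
Step 2 — look for an integer root (rational root theorem: any rational root is an integer divisor of 140). Testing λ = 4:
  p(4) = 64 - 256 + 332 - 140 = 0  ✓
  Dividing out (λ - 4): p(λ) = (λ - 4)(λ² - 12λ + 35).
Step 3 — remaining eigenvalues from the quadratic λ² - 12λ + 35 = 0:
  Δ = 12² - 4·35 = 144 - 140 = 4,  λ = (12 ± √4)/2 = (12 ± 2)/2 = 7 or 5.
  Sorted: λ_1 = 7,  λ_2 = 5,  λ_3 = 4  (check: sum = 16 = tr ✓).

Step 4 — unit eigenvector for λ_1 = 7: v spans the null space of (Sigma - λ_1 I), whose rows are
  r_1 = (-1, 1, 0),  r_2 = (1, -1, 0),  r_3 = (0, 0, -3).
  v is orthogonal to every row, so take v ∝ r_1 × r_3 = ((1)·(-3) - (0)·(0), (0)·(0) - (-1)·(-3), (-1)·(0) - (1)·(0)) = (-3, -3, 0).
  Rescale (divide by 3; multiply by -1 so the first nonzero entry is positive): u = (1, 1, 0).
  ||u|| = √((1)² + (1)² + (0)²) = √(2) ≈ 1.4142,  v_1 = u/||u|| ≈ (0.7071, 0.7071, 0) (||v_1|| = 1).

λ_1 = 7,  λ_2 = 5,  λ_3 = 4;  v_1 ≈ (0.7071, 0.7071, 0)


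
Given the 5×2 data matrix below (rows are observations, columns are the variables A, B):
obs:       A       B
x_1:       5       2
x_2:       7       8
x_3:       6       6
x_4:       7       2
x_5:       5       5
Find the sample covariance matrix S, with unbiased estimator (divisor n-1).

Step 1 — column means:
  mean(A) = (5 + 7 + 6 + 7 + 5) / 5 = 30/5 = 6
  mean(B) = (2 + 8 + 6 + 2 + 5) / 5 = 23/5 = 4.6

Step 2 — sample covariance S[i,j] = (1/(n-1)) · Σ_k (x_{k,i} - mean_i) · (x_{k,j} - mean_j), with n-1 = 4.
  S[A,A] = ((-1)·(-1) + (1)·(1) + (0)·(0) + (1)·(1) + (-1)·(-1)) / 4 = 4/4 = 1
  S[A,B] = ((-1)·(-2.6) + (1)·(3.4) + (0)·(1.4) + (1)·(-2.6) + (-1)·(0.4)) / 4 = 3/4 = 0.75
  S[B,B] = ((-2.6)·(-2.6) + (3.4)·(3.4) + (1.4)·(1.4) + (-2.6)·(-2.6) + (0.4)·(0.4)) / 4 = 27.2/4 = 6.8

S is symmetric (S[j,i] = S[i,j]). Assembling:

S = [[1, 0.75],
 [0.75, 6.8]]


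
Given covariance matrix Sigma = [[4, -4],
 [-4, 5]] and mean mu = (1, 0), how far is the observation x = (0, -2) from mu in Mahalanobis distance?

Step 1 — centre the observation: (x - mu) = (-1, -2).

Step 2 — invert Sigma. det(Sigma) = 4·5 - (-4)² = 4.
  Sigma^{-1} = (1/det) · [[d, -b], [-b, a]] = [[1.25, 1],
 [1, 1]].

Step 3 — form the quadratic (x - mu)^T · Sigma^{-1} · (x - mu):
  Sigma^{-1} · (x - mu) = (-3.25, -3).
  (x - mu)^T · [Sigma^{-1} · (x - mu)] = (-1)·(-3.25) + (-2)·(-3) = 9.25.

Step 4 — take square root: d = √(9.25) ≈ 3.0414.

d(x, mu) = √(9.25) ≈ 3.0414


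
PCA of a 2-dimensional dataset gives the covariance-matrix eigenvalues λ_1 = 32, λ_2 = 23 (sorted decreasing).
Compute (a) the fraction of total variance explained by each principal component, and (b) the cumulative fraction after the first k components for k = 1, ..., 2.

Step 1 — total variance = trace(Sigma) = Σ λ_i = 32 + 23 = 55.

Step 2 — fraction explained by component i = λ_i / Σ λ:
  PC1: 32/55 = 0.5818
  PC2: 23/55 = 0.4182

Step 3 — cumulative fraction after k components = (λ_1 + ... + λ_k) / Σ λ:
  k = 1: 32/55 = 0.5818
  k = 2: (32 + 23)/55 = 55/55 = 1

Summary (fraction, with percent):

explained: PC1 0.5818 (58.18%), PC2 0.4182 (41.82%);  cumulative: 0.5818, 1


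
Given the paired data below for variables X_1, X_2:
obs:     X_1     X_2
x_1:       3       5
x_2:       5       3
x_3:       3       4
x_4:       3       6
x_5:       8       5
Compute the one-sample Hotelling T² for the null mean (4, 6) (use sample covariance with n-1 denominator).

Step 1 — sample mean vector:
  mean(X_1) = (3 + 5 + 3 + 3 + 8) / 5 = 22/5 = 4.4
  mean(X_2) = (5 + 3 + 4 + 6 + 5) / 5 = 23/5 = 4.6
  x̄ = (4.4, 4.6),  deviation x̄ - mu_0 = (4.4, 4.6) - (4, 6) = (0.4, -1.4).

Step 2 — sample covariance matrix, S[i,j] = (1/(n-1)) · Σ_k (x_{k,i} - mean_i) · (x_{k,j} - mean_j), divisor n-1 = 4:
  S[X_1,X_1] = ((-1.4)·(-1.4) + (0.6)·(0.6) + (-1.4)·(-1.4) + (-1.4)·(-1.4) + (3.6)·(3.6)) / 4 = 19.2/4 = 4.8
  S[X_1,X_2] = ((-1.4)·(0.4) + (0.6)·(-1.6) + (-1.4)·(-0.6) + (-1.4)·(1.4) + (3.6)·(0.4)) / 4 = -1.2/4 = -0.3
  S[X_2,X_2] = ((0.4)·(0.4) + (-1.6)·(-1.6) + (-0.6)·(-0.6) + (1.4)·(1.4) + (0.4)·(0.4)) / 4 = 5.2/4 = 1.3
  S = [[4.8, -0.3],
 [-0.3, 1.3]].

Step 3 — invert S. det(S) = 4.8·1.3 - (-0.3)² = 6.15.
  S^{-1} = (1/det) · [[d, -b], [-b, a]] = [[0.2114, 0.0488],
 [0.0488, 0.7805]].

Step 4 — quadratic form (x̄ - mu_0)^T · S^{-1} · (x̄ - mu_0):
  S^{-1} · (x̄ - mu_0) = (0.0163, -1.0732),
  (x̄ - mu_0)^T · [...] = (0.4)·(0.0163) + (-1.4)·(-1.0732) = 1.5089.

Step 5 — scale by n: T² = 5 · 1.5089 = 7.5447.

T² ≈ 7.5447


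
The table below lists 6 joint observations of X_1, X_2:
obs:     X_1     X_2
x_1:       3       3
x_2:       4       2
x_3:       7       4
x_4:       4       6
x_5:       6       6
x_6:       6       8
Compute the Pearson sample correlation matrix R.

Step 1 — column means:
  mean(X_1) = (3 + 4 + 7 + 4 + 6 + 6) / 6 = 30/6 = 5
  mean(X_2) = (3 + 2 + 4 + 6 + 6 + 8) / 6 = 29/6 = 4.8333

Step 2 — sample variances and covariances s[i,j] = (1/(n-1)) · Σ_k (x_{k,i} - mean_i) · (x_{k,j} - mean_j), with n-1 = 5:
  s[X_1,X_1] = ((-2)·(-2) + (-1)·(-1) + (2)·(2) + (-1)·(-1) + (1)·(1) + (1)·(1)) / 5 = 12/5 = 2.4
  s[X_1,X_2] = ((-2)·(-1.8333) + (-1)·(-2.8333) + (2)·(-0.8333) + (-1)·(1.1667) + (1)·(1.1667) + (1)·(3.1667)) / 5 = 8/5 = 1.6
  s[X_2,X_2] = ((-1.8333)·(-1.8333) + (-2.8333)·(-2.8333) + (-0.8333)·(-0.8333) + (1.1667)·(1.1667) + (1.1667)·(1.1667) + (3.1667)·(3.1667)) / 5 = 24.8333/5 = 4.9667
  Sample standard deviations s_i = √(s[i,i]):
  s(X_1) = √(2.4) = 1.5492
  s(X_2) = √(4.9667) = 2.2286

Step 3 — r_{ij} = s_{ij} / (s_i · s_j):
  r[X_1,X_1] = 1 (diagonal).
  r[X_1,X_2] = 1.6 / (1.5492 · 2.2286) = 1.6 / 3.4525 = 0.4634
  r[X_2,X_2] = 1 (diagonal).

R is symmetric with unit diagonal. Assembling:

R = [[1, 0.4634],
 [0.4634, 1]]


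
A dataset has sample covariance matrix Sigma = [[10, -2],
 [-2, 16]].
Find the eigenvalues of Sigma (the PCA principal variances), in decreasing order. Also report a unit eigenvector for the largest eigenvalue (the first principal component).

Step 1 — characteristic polynomial of 2×2 Sigma:
  det(Sigma - λI) = λ² - trace · λ + det = 0.
  trace = 10 + 16 = 26, det = 10·16 - (-2)² = 156.
Step 2 — discriminant:
  Δ = trace² - 4·det = 676 - 624 = 52.
Step 3 — eigenvalues:
  λ = (trace ± √Δ)/2 = (26 ± 7.2111)/2,
  λ_1 = 16.6056,  λ_2 = 9.3944.

Step 4 — unit eigenvector for λ_1: solve (Sigma - λ_1 I)v = 0. First row:
  (10 - 16.6056)·v_x + (-2)·v_y = 0, i.e. (-6.6056)·v_x + (-2)·v_y = 0,
  so v ∝ (b, λ_1 - a) = (-2, 6.6056); multiply by -1 so the first entry is positive: u = (2, -6.6056).
  ||u|| = √((2)² + (-6.6056)²) = √(47.6333) ≈ 6.9017,
  v_1 = u/||u|| ≈ (0.2898, -0.9571) (||v_1|| = 1).

λ_1 = 16.6056,  λ_2 = 9.3944;  v_1 ≈ (0.2898, -0.9571)


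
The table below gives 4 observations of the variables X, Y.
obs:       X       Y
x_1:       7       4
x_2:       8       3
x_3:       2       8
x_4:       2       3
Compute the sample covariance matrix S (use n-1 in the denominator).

Step 1 — column means:
  mean(X) = (7 + 8 + 2 + 2) / 4 = 19/4 = 4.75
  mean(Y) = (4 + 3 + 8 + 3) / 4 = 18/4 = 4.5

Step 2 — sample covariance S[i,j] = (1/(n-1)) · Σ_k (x_{k,i} - mean_i) · (x_{k,j} - mean_j), with n-1 = 3.
  S[X,X] = ((2.25)·(2.25) + (3.25)·(3.25) + (-2.75)·(-2.75) + (-2.75)·(-2.75)) / 3 = 30.75/3 = 10.25
  S[X,Y] = ((2.25)·(-0.5) + (3.25)·(-1.5) + (-2.75)·(3.5) + (-2.75)·(-1.5)) / 3 = -11.5/3 = -3.8333
  S[Y,Y] = ((-0.5)·(-0.5) + (-1.5)·(-1.5) + (3.5)·(3.5) + (-1.5)·(-1.5)) / 3 = 17/3 = 5.6667

S is symmetric (S[j,i] = S[i,j]). Assembling:

S = [[10.25, -3.8333],
 [-3.8333, 5.6667]]


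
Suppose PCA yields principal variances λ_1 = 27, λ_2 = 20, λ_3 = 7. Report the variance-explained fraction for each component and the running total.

Step 1 — total variance = trace(Sigma) = Σ λ_i = 27 + 20 + 7 = 54.

Step 2 — fraction explained by component i = λ_i / Σ λ:
  PC1: 27/54 = 0.5
  PC2: 20/54 = 0.3704
  PC3: 7/54 = 0.1296

Step 3 — cumulative fraction after k components = (λ_1 + ... + λ_k) / Σ λ:
  k = 1: 27/54 = 0.5
  k = 2: (27 + 20)/54 = 47/54 = 0.8704
  k = 3: (27 + 20 + 7)/54 = 54/54 = 1

Summary (fraction, with percent):

explained: PC1 0.5 (50%), PC2 0.3704 (37.04%), PC3 0.1296 (12.96%);  cumulative: 0.5, 0.8704, 1


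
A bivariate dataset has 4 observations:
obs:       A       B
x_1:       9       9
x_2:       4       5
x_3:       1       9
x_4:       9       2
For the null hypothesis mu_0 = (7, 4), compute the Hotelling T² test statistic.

Step 1 — sample mean vector:
  mean(A) = (9 + 4 + 1 + 9) / 4 = 23/4 = 5.75
  mean(B) = (9 + 5 + 9 + 2) / 4 = 25/4 = 6.25
  x̄ = (5.75, 6.25),  deviation x̄ - mu_0 = (5.75, 6.25) - (7, 4) = (-1.25, 2.25).

Step 2 — sample covariance matrix, S[i,j] = (1/(n-1)) · Σ_k (x_{k,i} - mean_i) · (x_{k,j} - mean_j), divisor n-1 = 3:
  S[A,A] = ((3.25)·(3.25) + (-1.75)·(-1.75) + (-4.75)·(-4.75) + (3.25)·(3.25)) / 3 = 46.75/3 = 15.5833
  S[A,B] = ((3.25)·(2.75) + (-1.75)·(-1.25) + (-4.75)·(2.75) + (3.25)·(-4.25)) / 3 = -15.75/3 = -5.25
  S[B,B] = ((2.75)·(2.75) + (-1.25)·(-1.25) + (2.75)·(2.75) + (-4.25)·(-4.25)) / 3 = 34.75/3 = 11.5833
  S = [[15.5833, -5.25],
 [-5.25, 11.5833]].

Step 3 — invert S. det(S) = 15.5833·11.5833 - (-5.25)² = 152.9444.
  S^{-1} = (1/det) · [[d, -b], [-b, a]] = [[0.0757, 0.0343],
 [0.0343, 0.1019]].

Step 4 — quadratic form (x̄ - mu_0)^T · S^{-1} · (x̄ - mu_0):
  S^{-1} · (x̄ - mu_0) = (-0.0174, 0.1863),
  (x̄ - mu_0)^T · [...] = (-1.25)·(-0.0174) + (2.25)·(0.1863) = 0.4411.

Step 5 — scale by n: T² = 4 · 0.4411 = 1.7643.

T² ≈ 1.7643


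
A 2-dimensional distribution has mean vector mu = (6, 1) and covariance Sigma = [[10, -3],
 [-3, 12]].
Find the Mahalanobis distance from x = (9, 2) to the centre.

Step 1 — centre the observation: (x - mu) = (3, 1).

Step 2 — invert Sigma. det(Sigma) = 10·12 - (-3)² = 111.
  Sigma^{-1} = (1/det) · [[d, -b], [-b, a]] = [[0.1081, 0.027],
 [0.027, 0.0901]].

Step 3 — form the quadratic (x - mu)^T · Sigma^{-1} · (x - mu):
  Sigma^{-1} · (x - mu) = (0.3514, 0.1712).
  (x - mu)^T · [Sigma^{-1} · (x - mu)] = (3)·(0.3514) + (1)·(0.1712) = 1.2252.

Step 4 — take square root: d = √(1.2252) ≈ 1.1069.

d(x, mu) = √(1.2252) ≈ 1.1069


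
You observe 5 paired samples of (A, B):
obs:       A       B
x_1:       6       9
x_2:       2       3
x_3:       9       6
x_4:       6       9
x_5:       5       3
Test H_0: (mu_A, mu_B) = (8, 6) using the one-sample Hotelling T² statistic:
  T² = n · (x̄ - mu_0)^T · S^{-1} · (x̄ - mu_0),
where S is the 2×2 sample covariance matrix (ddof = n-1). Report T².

Step 1 — sample mean vector:
  mean(A) = (6 + 2 + 9 + 6 + 5) / 5 = 28/5 = 5.6
  mean(B) = (9 + 3 + 6 + 9 + 3) / 5 = 30/5 = 6
  x̄ = (5.6, 6),  deviation x̄ - mu_0 = (5.6, 6) - (8, 6) = (-2.4, 0).

Step 2 — sample covariance matrix, S[i,j] = (1/(n-1)) · Σ_k (x_{k,i} - mean_i) · (x_{k,j} - mean_j), divisor n-1 = 4:
  S[A,A] = ((0.4)·(0.4) + (-3.6)·(-3.6) + (3.4)·(3.4) + (0.4)·(0.4) + (-0.6)·(-0.6)) / 4 = 25.2/4 = 6.3
  S[A,B] = ((0.4)·(3) + (-3.6)·(-3) + (3.4)·(0) + (0.4)·(3) + (-0.6)·(-3)) / 4 = 15/4 = 3.75
  S[B,B] = ((3)·(3) + (-3)·(-3) + (0)·(0) + (3)·(3) + (-3)·(-3)) / 4 = 36/4 = 9
  S = [[6.3, 3.75],
 [3.75, 9]].

Step 3 — invert S. det(S) = 6.3·9 - (3.75)² = 42.6375.
  S^{-1} = (1/det) · [[d, -b], [-b, a]] = [[0.2111, -0.088],
 [-0.088, 0.1478]].

Step 4 — quadratic form (x̄ - mu_0)^T · S^{-1} · (x̄ - mu_0):
  S^{-1} · (x̄ - mu_0) = (-0.5066, 0.2111),
  (x̄ - mu_0)^T · [...] = (-2.4)·(-0.5066) + (0)·(0.2111) = 1.2158.

Step 5 — scale by n: T² = 5 · 1.2158 = 6.0792.

T² ≈ 6.0792


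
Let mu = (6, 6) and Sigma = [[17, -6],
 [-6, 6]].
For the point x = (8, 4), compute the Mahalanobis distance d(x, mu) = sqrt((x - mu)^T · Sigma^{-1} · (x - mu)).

Step 1 — centre the observation: (x - mu) = (2, -2).

Step 2 — invert Sigma. det(Sigma) = 17·6 - (-6)² = 66.
  Sigma^{-1} = (1/det) · [[d, -b], [-b, a]] = [[0.0909, 0.0909],
 [0.0909, 0.2576]].

Step 3 — form the quadratic (x - mu)^T · Sigma^{-1} · (x - mu):
  Sigma^{-1} · (x - mu) = (0, -0.3333).
  (x - mu)^T · [Sigma^{-1} · (x - mu)] = (2)·(0) + (-2)·(-0.3333) = 0.6667.

Step 4 — take square root: d = √(0.6667) ≈ 0.8165.

d(x, mu) = √(0.6667) ≈ 0.8165


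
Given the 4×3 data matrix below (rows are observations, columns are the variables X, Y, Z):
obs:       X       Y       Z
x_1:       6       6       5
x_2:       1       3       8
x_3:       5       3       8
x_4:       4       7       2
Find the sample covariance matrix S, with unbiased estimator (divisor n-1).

Step 1 — column means:
  mean(X) = (6 + 1 + 5 + 4) / 4 = 16/4 = 4
  mean(Y) = (6 + 3 + 3 + 7) / 4 = 19/4 = 4.75
  mean(Z) = (5 + 8 + 8 + 2) / 4 = 23/4 = 5.75

Step 2 — sample covariance S[i,j] = (1/(n-1)) · Σ_k (x_{k,i} - mean_i) · (x_{k,j} - mean_j), with n-1 = 3.
  S[X,X] = ((2)·(2) + (-3)·(-3) + (1)·(1) + (0)·(0)) / 3 = 14/3 = 4.6667
  S[X,Y] = ((2)·(1.25) + (-3)·(-1.75) + (1)·(-1.75) + (0)·(2.25)) / 3 = 6/3 = 2
  S[X,Z] = ((2)·(-0.75) + (-3)·(2.25) + (1)·(2.25) + (0)·(-3.75)) / 3 = -6/3 = -2
  S[Y,Y] = ((1.25)·(1.25) + (-1.75)·(-1.75) + (-1.75)·(-1.75) + (2.25)·(2.25)) / 3 = 12.75/3 = 4.25
  S[Y,Z] = ((1.25)·(-0.75) + (-1.75)·(2.25) + (-1.75)·(2.25) + (2.25)·(-3.75)) / 3 = -17.25/3 = -5.75
  S[Z,Z] = ((-0.75)·(-0.75) + (2.25)·(2.25) + (2.25)·(2.25) + (-3.75)·(-3.75)) / 3 = 24.75/3 = 8.25

S is symmetric (S[j,i] = S[i,j]). Assembling:

S = [[4.6667, 2, -2],
 [2, 4.25, -5.75],
 [-2, -5.75, 8.25]]


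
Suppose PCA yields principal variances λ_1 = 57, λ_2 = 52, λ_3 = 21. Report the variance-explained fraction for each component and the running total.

Step 1 — total variance = trace(Sigma) = Σ λ_i = 57 + 52 + 21 = 130.

Step 2 — fraction explained by component i = λ_i / Σ λ:
  PC1: 57/130 = 0.4385
  PC2: 52/130 = 0.4
  PC3: 21/130 = 0.1615

Step 3 — cumulative fraction after k components = (λ_1 + ... + λ_k) / Σ λ:
  k = 1: 57/130 = 0.4385
  k = 2: (57 + 52)/130 = 109/130 = 0.8385
  k = 3: (57 + 52 + 21)/130 = 130/130 = 1

Summary (fraction, with percent):

explained: PC1 0.4385 (43.85%), PC2 0.4 (40%), PC3 0.1615 (16.15%);  cumulative: 0.4385, 0.8385, 1


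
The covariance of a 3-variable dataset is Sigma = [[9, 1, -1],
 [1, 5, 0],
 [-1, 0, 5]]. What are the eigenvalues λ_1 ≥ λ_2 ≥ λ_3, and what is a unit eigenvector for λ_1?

Step 1 — characteristic polynomial p(λ) = det(λI - Sigma) = λ³ - tr·λ² + c_1·λ - det, where tr = trace, c_1 = sum of the principal 2×2 minors, det = det(Sigma):
  tr = 9 + 5 + 5 = 19,
  c_1 = (9·5 - (1)²) + (9·5 - (-1)²) + (5·5 - (0)²) = 44 + 44 + 25 = 113,
  det = 9·(5·5 - (0)²) - (1)·((1)·5 - (0)·(-1)) + (-1)·((1)·(0) - 5·(-1)) = 9·(25) - (1)·(5) + (-1)·(5) = 215.
  So p(λ) = λ³ - 19λ² + 113λ - 215.
Step 2 — look for an integer root (rational root theorem: any rational root is an integer divisor of 215). Testing λ = 5:
  p(5) = 125 - 475 + 565 - 215 = 0  ✓
  Dividing out (λ - 5): p(λ) = (λ - 5)(λ² - 14λ + 43).
Step 3 — remaining eigenvalues from the quadratic λ² - 14λ + 43 = 0:
  Δ = 14² - 4·43 = 196 - 172 = 24,  λ = (14 ± √24)/2 = (14 ± 4.899)/2 ≈ 9.4495 or 4.5505.
  Sorted: λ_1 = 9.4495,  λ_2 = 5,  λ_3 = 4.5505  (check: sum = 19 = tr ✓).

Step 4 — unit eigenvector for λ_1 ≈ 9.4495: v spans the null space of (Sigma - λ_1 I), whose rows are
  r_1 = (-0.4495, 1, -1),  r_2 = (1, -4.4495, 0),  r_3 = (-1, 0, -4.4495).
  v is orthogonal to every row, so take v ∝ r_1 × r_2 = ((1)·(0) - (-1)·(-4.4495), (-1)·(1) - (-0.4495)·(0), (-0.4495)·(-4.4495) - (1)·(1)) ≈ (-4.4495, -1, 1).
  Rescale (multiply by -1 so the first nonzero entry is positive): u = (4.4495, 1, -1).
  ||u|| = √((4.4495)² + (1)² + (-1)²) = √(21.798) ≈ 4.6688,  v_1 = u/||u|| ≈ (0.953, 0.2142, -0.2142) (||v_1|| = 1).

λ_1 = 9.4495,  λ_2 = 5,  λ_3 = 4.5505;  v_1 ≈ (0.953, 0.2142, -0.2142)


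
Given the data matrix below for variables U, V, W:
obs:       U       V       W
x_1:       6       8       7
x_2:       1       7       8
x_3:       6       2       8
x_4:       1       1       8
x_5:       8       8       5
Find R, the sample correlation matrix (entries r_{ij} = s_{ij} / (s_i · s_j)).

Step 1 — column means:
  mean(U) = (6 + 1 + 6 + 1 + 8) / 5 = 22/5 = 4.4
  mean(V) = (8 + 7 + 2 + 1 + 8) / 5 = 26/5 = 5.2
  mean(W) = (7 + 8 + 8 + 8 + 5) / 5 = 36/5 = 7.2

Step 2 — sample variances and covariances s[i,j] = (1/(n-1)) · Σ_k (x_{k,i} - mean_i) · (x_{k,j} - mean_j), with n-1 = 4:
  s[U,U] = ((1.6)·(1.6) + (-3.4)·(-3.4) + (1.6)·(1.6) + (-3.4)·(-3.4) + (3.6)·(3.6)) / 4 = 41.2/4 = 10.3
  s[U,V] = ((1.6)·(2.8) + (-3.4)·(1.8) + (1.6)·(-3.2) + (-3.4)·(-4.2) + (3.6)·(2.8)) / 4 = 17.6/4 = 4.4
  s[U,W] = ((1.6)·(-0.2) + (-3.4)·(0.8) + (1.6)·(0.8) + (-3.4)·(0.8) + (3.6)·(-2.2)) / 4 = -12.4/4 = -3.1
  s[V,V] = ((2.8)·(2.8) + (1.8)·(1.8) + (-3.2)·(-3.2) + (-4.2)·(-4.2) + (2.8)·(2.8)) / 4 = 46.8/4 = 11.7
  s[V,W] = ((2.8)·(-0.2) + (1.8)·(0.8) + (-3.2)·(0.8) + (-4.2)·(0.8) + (2.8)·(-2.2)) / 4 = -11.2/4 = -2.8
  s[W,W] = ((-0.2)·(-0.2) + (0.8)·(0.8) + (0.8)·(0.8) + (0.8)·(0.8) + (-2.2)·(-2.2)) / 4 = 6.8/4 = 1.7
  Sample standard deviations s_i = √(s[i,i]):
  s(U) = √(10.3) = 3.2094
  s(V) = √(11.7) = 3.4205
  s(W) = √(1.7) = 1.3038

Step 3 — r_{ij} = s_{ij} / (s_i · s_j):
  r[U,U] = 1 (diagonal).
  r[U,V] = 4.4 / (3.2094 · 3.4205) = 4.4 / 10.9777 = 0.4008
  r[U,W] = -3.1 / (3.2094 · 1.3038) = -3.1 / 4.1845 = -0.7408
  r[V,V] = 1 (diagonal).
  r[V,W] = -2.8 / (3.4205 · 1.3038) = -2.8 / 4.4598 = -0.6278
  r[W,W] = 1 (diagonal).

R is symmetric with unit diagonal. Assembling:

R = [[1, 0.4008, -0.7408],
 [0.4008, 1, -0.6278],
 [-0.7408, -0.6278, 1]]


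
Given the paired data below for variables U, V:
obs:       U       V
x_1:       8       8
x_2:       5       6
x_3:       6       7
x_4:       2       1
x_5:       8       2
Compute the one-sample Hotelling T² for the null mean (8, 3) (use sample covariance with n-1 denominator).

Step 1 — sample mean vector:
  mean(U) = (8 + 5 + 6 + 2 + 8) / 5 = 29/5 = 5.8
  mean(V) = (8 + 6 + 7 + 1 + 2) / 5 = 24/5 = 4.8
  x̄ = (5.8, 4.8),  deviation x̄ - mu_0 = (5.8, 4.8) - (8, 3) = (-2.2, 1.8).

Step 2 — sample covariance matrix, S[i,j] = (1/(n-1)) · Σ_k (x_{k,i} - mean_i) · (x_{k,j} - mean_j), divisor n-1 = 4:
  S[U,U] = ((2.2)·(2.2) + (-0.8)·(-0.8) + (0.2)·(0.2) + (-3.8)·(-3.8) + (2.2)·(2.2)) / 4 = 24.8/4 = 6.2
  S[U,V] = ((2.2)·(3.2) + (-0.8)·(1.2) + (0.2)·(2.2) + (-3.8)·(-3.8) + (2.2)·(-2.8)) / 4 = 14.8/4 = 3.7
  S[V,V] = ((3.2)·(3.2) + (1.2)·(1.2) + (2.2)·(2.2) + (-3.8)·(-3.8) + (-2.8)·(-2.8)) / 4 = 38.8/4 = 9.7
  S = [[6.2, 3.7],
 [3.7, 9.7]].

Step 3 — invert S. det(S) = 6.2·9.7 - (3.7)² = 46.45.
  S^{-1} = (1/det) · [[d, -b], [-b, a]] = [[0.2088, -0.0797],
 [-0.0797, 0.1335]].

Step 4 — quadratic form (x̄ - mu_0)^T · S^{-1} · (x̄ - mu_0):
  S^{-1} · (x̄ - mu_0) = (-0.6028, 0.4155),
  (x̄ - mu_0)^T · [...] = (-2.2)·(-0.6028) + (1.8)·(0.4155) = 2.0741.

Step 5 — scale by n: T² = 5 · 2.0741 = 10.3703.

T² ≈ 10.3703


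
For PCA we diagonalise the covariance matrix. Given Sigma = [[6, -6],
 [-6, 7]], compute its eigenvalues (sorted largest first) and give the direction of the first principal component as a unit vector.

Step 1 — characteristic polynomial of 2×2 Sigma:
  det(Sigma - λI) = λ² - trace · λ + det = 0.
  trace = 6 + 7 = 13, det = 6·7 - (-6)² = 6.
Step 2 — discriminant:
  Δ = trace² - 4·det = 169 - 24 = 145.
Step 3 — eigenvalues:
  λ = (trace ± √Δ)/2 = (13 ± 12.0416)/2,
  λ_1 = 12.5208,  λ_2 = 0.4792.

Step 4 — unit eigenvector for λ_1: solve (Sigma - λ_1 I)v = 0. First row:
  (6 - 12.5208)·v_x + (-6)·v_y = 0, i.e. (-6.5208)·v_x + (-6)·v_y = 0,
  so v ∝ (b, λ_1 - a) = (-6, 6.5208); multiply by -1 so the first entry is positive: u = (6, -6.5208).
  ||u|| = √((6)² + (-6.5208)²) = √(78.5208) ≈ 8.8612,
  v_1 = u/||u|| ≈ (0.6771, -0.7359) (||v_1|| = 1).

λ_1 = 12.5208,  λ_2 = 0.4792;  v_1 ≈ (0.6771, -0.7359)


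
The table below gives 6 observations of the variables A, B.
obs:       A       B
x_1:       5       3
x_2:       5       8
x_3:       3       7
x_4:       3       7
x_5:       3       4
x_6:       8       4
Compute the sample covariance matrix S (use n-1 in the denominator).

Step 1 — column means:
  mean(A) = (5 + 5 + 3 + 3 + 3 + 8) / 6 = 27/6 = 4.5
  mean(B) = (3 + 8 + 7 + 7 + 4 + 4) / 6 = 33/6 = 5.5

Step 2 — sample covariance S[i,j] = (1/(n-1)) · Σ_k (x_{k,i} - mean_i) · (x_{k,j} - mean_j), with n-1 = 5.
  S[A,A] = ((0.5)·(0.5) + (0.5)·(0.5) + (-1.5)·(-1.5) + (-1.5)·(-1.5) + (-1.5)·(-1.5) + (3.5)·(3.5)) / 5 = 19.5/5 = 3.9
  S[A,B] = ((0.5)·(-2.5) + (0.5)·(2.5) + (-1.5)·(1.5) + (-1.5)·(1.5) + (-1.5)·(-1.5) + (3.5)·(-1.5)) / 5 = -7.5/5 = -1.5
  S[B,B] = ((-2.5)·(-2.5) + (2.5)·(2.5) + (1.5)·(1.5) + (1.5)·(1.5) + (-1.5)·(-1.5) + (-1.5)·(-1.5)) / 5 = 21.5/5 = 4.3

S is symmetric (S[j,i] = S[i,j]). Assembling:

S = [[3.9, -1.5],
 [-1.5, 4.3]]


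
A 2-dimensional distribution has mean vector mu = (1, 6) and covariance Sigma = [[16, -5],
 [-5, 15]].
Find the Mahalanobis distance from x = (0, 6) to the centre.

Step 1 — centre the observation: (x - mu) = (-1, 0).

Step 2 — invert Sigma. det(Sigma) = 16·15 - (-5)² = 215.
  Sigma^{-1} = (1/det) · [[d, -b], [-b, a]] = [[0.0698, 0.0233],
 [0.0233, 0.0744]].

Step 3 — form the quadratic (x - mu)^T · Sigma^{-1} · (x - mu):
  Sigma^{-1} · (x - mu) = (-0.0698, -0.0233).
  (x - mu)^T · [Sigma^{-1} · (x - mu)] = (-1)·(-0.0698) + (0)·(-0.0233) = 0.0698.

Step 4 — take square root: d = √(0.0698) ≈ 0.2641.

d(x, mu) = √(0.0698) ≈ 0.2641


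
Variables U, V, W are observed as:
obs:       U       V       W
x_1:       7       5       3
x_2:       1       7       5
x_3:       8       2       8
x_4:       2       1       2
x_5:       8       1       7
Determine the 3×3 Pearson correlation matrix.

Step 1 — column means:
  mean(U) = (7 + 1 + 8 + 2 + 8) / 5 = 26/5 = 5.2
  mean(V) = (5 + 7 + 2 + 1 + 1) / 5 = 16/5 = 3.2
  mean(W) = (3 + 5 + 8 + 2 + 7) / 5 = 25/5 = 5

Step 2 — sample variances and covariances s[i,j] = (1/(n-1)) · Σ_k (x_{k,i} - mean_i) · (x_{k,j} - mean_j), with n-1 = 4:
  s[U,U] = ((1.8)·(1.8) + (-4.2)·(-4.2) + (2.8)·(2.8) + (-3.2)·(-3.2) + (2.8)·(2.8)) / 4 = 46.8/4 = 11.7
  s[U,V] = ((1.8)·(1.8) + (-4.2)·(3.8) + (2.8)·(-1.2) + (-3.2)·(-2.2) + (2.8)·(-2.2)) / 4 = -15.2/4 = -3.8
  s[U,W] = ((1.8)·(-2) + (-4.2)·(0) + (2.8)·(3) + (-3.2)·(-3) + (2.8)·(2)) / 4 = 20/4 = 5
  s[V,V] = ((1.8)·(1.8) + (3.8)·(3.8) + (-1.2)·(-1.2) + (-2.2)·(-2.2) + (-2.2)·(-2.2)) / 4 = 28.8/4 = 7.2
  s[V,W] = ((1.8)·(-2) + (3.8)·(0) + (-1.2)·(3) + (-2.2)·(-3) + (-2.2)·(2)) / 4 = -5/4 = -1.25
  s[W,W] = ((-2)·(-2) + (0)·(0) + (3)·(3) + (-3)·(-3) + (2)·(2)) / 4 = 26/4 = 6.5
  Sample standard deviations s_i = √(s[i,i]):
  s(U) = √(11.7) = 3.4205
  s(V) = √(7.2) = 2.6833
  s(W) = √(6.5) = 2.5495

Step 3 — r_{ij} = s_{ij} / (s_i · s_j):
  r[U,U] = 1 (diagonal).
  r[U,V] = -3.8 / (3.4205 · 2.6833) = -3.8 / 9.1782 = -0.414
  r[U,W] = 5 / (3.4205 · 2.5495) = 5 / 8.7207 = 0.5734
  r[V,V] = 1 (diagonal).
  r[V,W] = -1.25 / (2.6833 · 2.5495) = -1.25 / 6.8411 = -0.1827
  r[W,W] = 1 (diagonal).

R is symmetric with unit diagonal. Assembling:

R = [[1, -0.414, 0.5734],
 [-0.414, 1, -0.1827],
 [0.5734, -0.1827, 1]]


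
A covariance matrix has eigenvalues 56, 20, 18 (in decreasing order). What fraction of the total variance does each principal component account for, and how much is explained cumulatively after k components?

Step 1 — total variance = trace(Sigma) = Σ λ_i = 56 + 20 + 18 = 94.

Step 2 — fraction explained by component i = λ_i / Σ λ:
  PC1: 56/94 = 0.5957
  PC2: 20/94 = 0.2128
  PC3: 18/94 = 0.1915

Step 3 — cumulative fraction after k components = (λ_1 + ... + λ_k) / Σ λ:
  k = 1: 56/94 = 0.5957
  k = 2: (56 + 20)/94 = 76/94 = 0.8085
  k = 3: (56 + 20 + 18)/94 = 94/94 = 1

Summary (fraction, with percent):

explained: PC1 0.5957 (59.57%), PC2 0.2128 (21.28%), PC3 0.1915 (19.15%);  cumulative: 0.5957, 0.8085, 1


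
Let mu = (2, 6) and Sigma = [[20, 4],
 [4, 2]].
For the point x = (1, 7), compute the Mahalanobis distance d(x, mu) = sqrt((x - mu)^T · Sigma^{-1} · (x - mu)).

Step 1 — centre the observation: (x - mu) = (-1, 1).

Step 2 — invert Sigma. det(Sigma) = 20·2 - (4)² = 24.
  Sigma^{-1} = (1/det) · [[d, -b], [-b, a]] = [[0.0833, -0.1667],
 [-0.1667, 0.8333]].

Step 3 — form the quadratic (x - mu)^T · Sigma^{-1} · (x - mu):
  Sigma^{-1} · (x - mu) = (-0.25, 1).
  (x - mu)^T · [Sigma^{-1} · (x - mu)] = (-1)·(-0.25) + (1)·(1) = 1.25.

Step 4 — take square root: d = √(1.25) ≈ 1.118.

d(x, mu) = √(1.25) ≈ 1.118


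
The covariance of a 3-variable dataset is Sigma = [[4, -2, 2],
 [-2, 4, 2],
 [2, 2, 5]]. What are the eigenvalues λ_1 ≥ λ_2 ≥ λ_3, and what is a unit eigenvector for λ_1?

Step 1 — characteristic polynomial p(λ) = det(λI - Sigma) = λ³ - tr·λ² + c_1·λ - det, where tr = trace, c_1 = sum of the principal 2×2 minors, det = det(Sigma):
  tr = 4 + 4 + 5 = 13,
  c_1 = (4·4 - (-2)²) + (4·5 - (2)²) + (4·5 - (2)²) = 12 + 16 + 16 = 44,
  det = 4·(4·5 - (2)²) - (-2)·((-2)·5 - (2)·(2)) + (2)·((-2)·(2) - 4·(2)) = 4·(16) - (-2)·(-14) + (2)·(-12) = 12.
  So p(λ) = λ³ - 13λ² + 44λ - 12.
Step 2 — look for an integer root (rational root theorem: any rational root is an integer divisor of 12). Testing λ = 6:
  p(6) = 216 - 468 + 264 - 12 = 0  ✓
  Dividing out (λ - 6): p(λ) = (λ - 6)(λ² - 7λ + 2).
Step 3 — remaining eigenvalues from the quadratic λ² - 7λ + 2 = 0:
  Δ = 7² - 4·2 = 49 - 8 = 41,  λ = (7 ± √41)/2 = (7 ± 6.4031)/2 ≈ 6.7016 or 0.2984.
  Sorted: λ_1 = 6.7016,  λ_2 = 6,  λ_3 = 0.2984  (check: sum = 13 = tr ✓).

Step 4 — unit eigenvector for λ_1 ≈ 6.7016: v spans the null space of (Sigma - λ_1 I), whose rows are
  r_1 = (-2.7016, -2, 2),  r_2 = (-2, -2.7016, 2),  r_3 = (2, 2, -1.7016).
  v is orthogonal to every row, so take v ∝ r_1 × r_2 = ((-2)·(2) - (2)·(-2.7016), (2)·(-2) - (-2.7016)·(2), (-2.7016)·(-2.7016) - (-2)·(-2)) ≈ (1.4031, 1.4031, 3.2984).
  Let u = (1.4031, 1.4031, 3.2984).
  ||u|| = √((1.4031)² + (1.4031)² + (3.2984)²) = √(14.8172) ≈ 3.8493,  v_1 = u/||u|| ≈ (0.3645, 0.3645, 0.8569) (||v_1|| = 1).

λ_1 = 6.7016,  λ_2 = 6,  λ_3 = 0.2984;  v_1 ≈ (0.3645, 0.3645, 0.8569)


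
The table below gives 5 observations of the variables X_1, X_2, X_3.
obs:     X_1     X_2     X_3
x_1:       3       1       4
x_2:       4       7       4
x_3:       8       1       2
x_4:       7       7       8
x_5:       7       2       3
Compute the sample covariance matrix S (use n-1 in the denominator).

Step 1 — column means:
  mean(X_1) = (3 + 4 + 8 + 7 + 7) / 5 = 29/5 = 5.8
  mean(X_2) = (1 + 7 + 1 + 7 + 2) / 5 = 18/5 = 3.6
  mean(X_3) = (4 + 4 + 2 + 8 + 3) / 5 = 21/5 = 4.2

Step 2 — sample covariance S[i,j] = (1/(n-1)) · Σ_k (x_{k,i} - mean_i) · (x_{k,j} - mean_j), with n-1 = 4.
  S[X_1,X_1] = ((-2.8)·(-2.8) + (-1.8)·(-1.8) + (2.2)·(2.2) + (1.2)·(1.2) + (1.2)·(1.2)) / 4 = 18.8/4 = 4.7
  S[X_1,X_2] = ((-2.8)·(-2.6) + (-1.8)·(3.4) + (2.2)·(-2.6) + (1.2)·(3.4) + (1.2)·(-1.6)) / 4 = -2.4/4 = -0.6
  S[X_1,X_3] = ((-2.8)·(-0.2) + (-1.8)·(-0.2) + (2.2)·(-2.2) + (1.2)·(3.8) + (1.2)·(-1.2)) / 4 = -0.8/4 = -0.2
  S[X_2,X_2] = ((-2.6)·(-2.6) + (3.4)·(3.4) + (-2.6)·(-2.6) + (3.4)·(3.4) + (-1.6)·(-1.6)) / 4 = 39.2/4 = 9.8
  S[X_2,X_3] = ((-2.6)·(-0.2) + (3.4)·(-0.2) + (-2.6)·(-2.2) + (3.4)·(3.8) + (-1.6)·(-1.2)) / 4 = 20.4/4 = 5.1
  S[X_3,X_3] = ((-0.2)·(-0.2) + (-0.2)·(-0.2) + (-2.2)·(-2.2) + (3.8)·(3.8) + (-1.2)·(-1.2)) / 4 = 20.8/4 = 5.2

S is symmetric (S[j,i] = S[i,j]). Assembling:

S = [[4.7, -0.6, -0.2],
 [-0.6, 9.8, 5.1],
 [-0.2, 5.1, 5.2]]


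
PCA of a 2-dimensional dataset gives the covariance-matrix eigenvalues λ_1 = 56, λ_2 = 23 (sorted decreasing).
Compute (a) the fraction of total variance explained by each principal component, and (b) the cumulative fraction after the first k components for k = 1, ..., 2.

Step 1 — total variance = trace(Sigma) = Σ λ_i = 56 + 23 = 79.

Step 2 — fraction explained by component i = λ_i / Σ λ:
  PC1: 56/79 = 0.7089
  PC2: 23/79 = 0.2911

Step 3 — cumulative fraction after k components = (λ_1 + ... + λ_k) / Σ λ:
  k = 1: 56/79 = 0.7089
  k = 2: (56 + 23)/79 = 79/79 = 1

Summary (fraction, with percent):

explained: PC1 0.7089 (70.89%), PC2 0.2911 (29.11%);  cumulative: 0.7089, 1


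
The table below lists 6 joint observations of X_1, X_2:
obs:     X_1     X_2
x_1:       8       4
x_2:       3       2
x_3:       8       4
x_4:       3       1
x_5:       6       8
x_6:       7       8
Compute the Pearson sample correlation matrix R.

Step 1 — column means:
  mean(X_1) = (8 + 3 + 8 + 3 + 6 + 7) / 6 = 35/6 = 5.8333
  mean(X_2) = (4 + 2 + 4 + 1 + 8 + 8) / 6 = 27/6 = 4.5

Step 2 — sample variances and covariances s[i,j] = (1/(n-1)) · Σ_k (x_{k,i} - mean_i) · (x_{k,j} - mean_j), with n-1 = 5:
  s[X_1,X_1] = ((2.1667)·(2.1667) + (-2.8333)·(-2.8333) + (2.1667)·(2.1667) + (-2.8333)·(-2.8333) + (0.1667)·(0.1667) + (1.1667)·(1.1667)) / 5 = 26.8333/5 = 5.3667
  s[X_1,X_2] = ((2.1667)·(-0.5) + (-2.8333)·(-2.5) + (2.1667)·(-0.5) + (-2.8333)·(-3.5) + (0.1667)·(3.5) + (1.1667)·(3.5)) / 5 = 19.5/5 = 3.9
  s[X_2,X_2] = ((-0.5)·(-0.5) + (-2.5)·(-2.5) + (-0.5)·(-0.5) + (-3.5)·(-3.5) + (3.5)·(3.5) + (3.5)·(3.5)) / 5 = 43.5/5 = 8.7
  Sample standard deviations s_i = √(s[i,i]):
  s(X_1) = √(5.3667) = 2.3166
  s(X_2) = √(8.7) = 2.9496

Step 3 — r_{ij} = s_{ij} / (s_i · s_j):
  r[X_1,X_1] = 1 (diagonal).
  r[X_1,X_2] = 3.9 / (2.3166 · 2.9496) = 3.9 / 6.833 = 0.5708
  r[X_2,X_2] = 1 (diagonal).

R is symmetric with unit diagonal. Assembling:

R = [[1, 0.5708],
 [0.5708, 1]]


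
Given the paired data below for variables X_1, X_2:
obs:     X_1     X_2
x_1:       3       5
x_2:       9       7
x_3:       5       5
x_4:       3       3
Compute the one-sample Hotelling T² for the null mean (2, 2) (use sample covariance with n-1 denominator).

Step 1 — sample mean vector:
  mean(X_1) = (3 + 9 + 5 + 3) / 4 = 20/4 = 5
  mean(X_2) = (5 + 7 + 5 + 3) / 4 = 20/4 = 5
  x̄ = (5, 5),  deviation x̄ - mu_0 = (5, 5) - (2, 2) = (3, 3).

Step 2 — sample covariance matrix, S[i,j] = (1/(n-1)) · Σ_k (x_{k,i} - mean_i) · (x_{k,j} - mean_j), divisor n-1 = 3:
  S[X_1,X_1] = ((-2)·(-2) + (4)·(4) + (0)·(0) + (-2)·(-2)) / 3 = 24/3 = 8
  S[X_1,X_2] = ((-2)·(0) + (4)·(2) + (0)·(0) + (-2)·(-2)) / 3 = 12/3 = 4
  S[X_2,X_2] = ((0)·(0) + (2)·(2) + (0)·(0) + (-2)·(-2)) / 3 = 8/3 = 2.6667
  S = [[8, 4],
 [4, 2.6667]].

Step 3 — invert S. det(S) = 8·2.6667 - (4)² = 5.3333.
  S^{-1} = (1/det) · [[d, -b], [-b, a]] = [[0.5, -0.75],
 [-0.75, 1.5]].

Step 4 — quadratic form (x̄ - mu_0)^T · S^{-1} · (x̄ - mu_0):
  S^{-1} · (x̄ - mu_0) = (-0.75, 2.25),
  (x̄ - mu_0)^T · [...] = (3)·(-0.75) + (3)·(2.25) = 4.5.

Step 5 — scale by n: T² = 4 · 4.5 = 18.

T² ≈ 18


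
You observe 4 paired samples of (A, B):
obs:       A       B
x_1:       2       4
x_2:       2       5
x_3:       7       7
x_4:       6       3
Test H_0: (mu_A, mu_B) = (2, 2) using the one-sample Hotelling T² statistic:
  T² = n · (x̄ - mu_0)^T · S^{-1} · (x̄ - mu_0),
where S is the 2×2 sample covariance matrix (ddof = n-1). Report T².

Step 1 — sample mean vector:
  mean(A) = (2 + 2 + 7 + 6) / 4 = 17/4 = 4.25
  mean(B) = (4 + 5 + 7 + 3) / 4 = 19/4 = 4.75
  x̄ = (4.25, 4.75),  deviation x̄ - mu_0 = (4.25, 4.75) - (2, 2) = (2.25, 2.75).

Step 2 — sample covariance matrix, S[i,j] = (1/(n-1)) · Σ_k (x_{k,i} - mean_i) · (x_{k,j} - mean_j), divisor n-1 = 3:
  S[A,A] = ((-2.25)·(-2.25) + (-2.25)·(-2.25) + (2.75)·(2.75) + (1.75)·(1.75)) / 3 = 20.75/3 = 6.9167
  S[A,B] = ((-2.25)·(-0.75) + (-2.25)·(0.25) + (2.75)·(2.25) + (1.75)·(-1.75)) / 3 = 4.25/3 = 1.4167
  S[B,B] = ((-0.75)·(-0.75) + (0.25)·(0.25) + (2.25)·(2.25) + (-1.75)·(-1.75)) / 3 = 8.75/3 = 2.9167
  S = [[6.9167, 1.4167],
 [1.4167, 2.9167]].

Step 3 — invert S. det(S) = 6.9167·2.9167 - (1.4167)² = 18.1667.
  S^{-1} = (1/det) · [[d, -b], [-b, a]] = [[0.1606, -0.078],
 [-0.078, 0.3807]].

Step 4 — quadratic form (x̄ - mu_0)^T · S^{-1} · (x̄ - mu_0):
  S^{-1} · (x̄ - mu_0) = (0.1468, 0.8716),
  (x̄ - mu_0)^T · [...] = (2.25)·(0.1468) + (2.75)·(0.8716) = 2.7271.

Step 5 — scale by n: T² = 4 · 2.7271 = 10.9083.

T² ≈ 10.9083


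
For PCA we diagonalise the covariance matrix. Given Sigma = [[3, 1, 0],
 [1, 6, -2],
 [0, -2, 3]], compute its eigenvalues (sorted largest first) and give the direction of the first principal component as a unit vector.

Step 1 — characteristic polynomial p(λ) = det(λI - Sigma) = λ³ - tr·λ² + c_1·λ - det, where tr = trace, c_1 = sum of the principal 2×2 minors, det = det(Sigma):
  tr = 3 + 6 + 3 = 12,
  c_1 = (3·6 - (1)²) + (3·3 - (0)²) + (6·3 - (-2)²) = 17 + 9 + 14 = 40,
  det = 3·(6·3 - (-2)²) - (1)·((1)·3 - (-2)·(0)) + (0)·((1)·(-2) - 6·(0)) = 3·(14) - (1)·(3) + (0)·(-2) = 39.
  So p(λ) = λ³ - 12λ² + 40λ - 39.
Step 2 — look for an integer root (rational root theorem: any rational root is an integer divisor of 39). Testing λ = 3:
  p(3) = 27 - 108 + 120 - 39 = 0  ✓
  Dividing out (λ - 3): p(λ) = (λ - 3)(λ² - 9λ + 13).
Step 3 — remaining eigenvalues from the quadratic λ² - 9λ + 13 = 0:
  Δ = 9² - 4·13 = 81 - 52 = 29,  λ = (9 ± √29)/2 = (9 ± 5.3852)/2 ≈ 7.1926 or 1.8074.
  Sorted: λ_1 = 7.1926,  λ_2 = 3,  λ_3 = 1.8074  (check: sum = 12 = tr ✓).

Step 4 — unit eigenvector for λ_1 ≈ 7.1926: v spans the null space of (Sigma - λ_1 I), whose rows are
  r_1 = (-4.1926, 1, 0),  r_2 = (1, -1.1926, -2),  r_3 = (0, -2, -4.1926).
  v is orthogonal to every row, so take v ∝ r_1 × r_2 = ((1)·(-2) - (0)·(-1.1926), (0)·(1) - (-4.1926)·(-2), (-4.1926)·(-1.1926) - (1)·(1)) ≈ (-2, -8.3852, 4).
  Rescale (multiply by -1 so the first nonzero entry is positive): u = (2, 8.3852, -4).
  ||u|| = √((2)² + (8.3852)² + (-4)²) = √(90.311) ≈ 9.5032,  v_1 = u/||u|| ≈ (0.2105, 0.8824, -0.4209) (||v_1|| = 1).

λ_1 = 7.1926,  λ_2 = 3,  λ_3 = 1.8074;  v_1 ≈ (0.2105, 0.8824, -0.4209)


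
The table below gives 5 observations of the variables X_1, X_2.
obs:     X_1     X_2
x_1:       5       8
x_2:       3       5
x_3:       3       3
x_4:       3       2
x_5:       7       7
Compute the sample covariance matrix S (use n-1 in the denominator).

Step 1 — column means:
  mean(X_1) = (5 + 3 + 3 + 3 + 7) / 5 = 21/5 = 4.2
  mean(X_2) = (8 + 5 + 3 + 2 + 7) / 5 = 25/5 = 5

Step 2 — sample covariance S[i,j] = (1/(n-1)) · Σ_k (x_{k,i} - mean_i) · (x_{k,j} - mean_j), with n-1 = 4.
  S[X_1,X_1] = ((0.8)·(0.8) + (-1.2)·(-1.2) + (-1.2)·(-1.2) + (-1.2)·(-1.2) + (2.8)·(2.8)) / 4 = 12.8/4 = 3.2
  S[X_1,X_2] = ((0.8)·(3) + (-1.2)·(0) + (-1.2)·(-2) + (-1.2)·(-3) + (2.8)·(2)) / 4 = 14/4 = 3.5
  S[X_2,X_2] = ((3)·(3) + (0)·(0) + (-2)·(-2) + (-3)·(-3) + (2)·(2)) / 4 = 26/4 = 6.5

S is symmetric (S[j,i] = S[i,j]). Assembling:

S = [[3.2, 3.5],
 [3.5, 6.5]]


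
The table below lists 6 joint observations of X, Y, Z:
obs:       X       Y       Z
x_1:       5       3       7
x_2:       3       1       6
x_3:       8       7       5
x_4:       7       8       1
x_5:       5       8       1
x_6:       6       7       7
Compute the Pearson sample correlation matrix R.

Step 1 — column means:
  mean(X) = (5 + 3 + 8 + 7 + 5 + 6) / 6 = 34/6 = 5.6667
  mean(Y) = (3 + 1 + 7 + 8 + 8 + 7) / 6 = 34/6 = 5.6667
  mean(Z) = (7 + 6 + 5 + 1 + 1 + 7) / 6 = 27/6 = 4.5

Step 2 — sample variances and covariances s[i,j] = (1/(n-1)) · Σ_k (x_{k,i} - mean_i) · (x_{k,j} - mean_j), with n-1 = 5:
  s[X,X] = ((-0.6667)·(-0.6667) + (-2.6667)·(-2.6667) + (2.3333)·(2.3333) + (1.3333)·(1.3333) + (-0.6667)·(-0.6667) + (0.3333)·(0.3333)) / 5 = 15.3333/5 = 3.0667
  s[X,Y] = ((-0.6667)·(-2.6667) + (-2.6667)·(-4.6667) + (2.3333)·(1.3333) + (1.3333)·(2.3333) + (-0.6667)·(2.3333) + (0.3333)·(1.3333)) / 5 = 19.3333/5 = 3.8667
  s[X,Z] = ((-0.6667)·(2.5) + (-2.6667)·(1.5) + (2.3333)·(0.5) + (1.3333)·(-3.5) + (-0.6667)·(-3.5) + (0.3333)·(2.5)) / 5 = -6/5 = -1.2
  s[Y,Y] = ((-2.6667)·(-2.6667) + (-4.6667)·(-4.6667) + (1.3333)·(1.3333) + (2.3333)·(2.3333) + (2.3333)·(2.3333) + (1.3333)·(1.3333)) / 5 = 43.3333/5 = 8.6667
  s[Y,Z] = ((-2.6667)·(2.5) + (-4.6667)·(1.5) + (1.3333)·(0.5) + (2.3333)·(-3.5) + (2.3333)·(-3.5) + (1.3333)·(2.5)) / 5 = -26/5 = -5.2
  s[Z,Z] = ((2.5)·(2.5) + (1.5)·(1.5) + (0.5)·(0.5) + (-3.5)·(-3.5) + (-3.5)·(-3.5) + (2.5)·(2.5)) / 5 = 39.5/5 = 7.9
  Sample standard deviations s_i = √(s[i,i]):
  s(X) = √(3.0667) = 1.7512
  s(Y) = √(8.6667) = 2.9439
  s(Z) = √(7.9) = 2.8107

Step 3 — r_{ij} = s_{ij} / (s_i · s_j):
  r[X,X] = 1 (diagonal).
  r[X,Y] = 3.8667 / (1.7512 · 2.9439) = 3.8667 / 5.1554 = 0.75
  r[X,Z] = -1.2 / (1.7512 · 2.8107) = -1.2 / 4.9221 = -0.2438
  r[Y,Y] = 1 (diagonal).
  r[Y,Z] = -5.2 / (2.9439 · 2.8107) = -5.2 / 8.2745 = -0.6284
  r[Z,Z] = 1 (diagonal).

R is symmetric with unit diagonal. Assembling:

R = [[1, 0.75, -0.2438],
 [0.75, 1, -0.6284],
 [-0.2438, -0.6284, 1]]


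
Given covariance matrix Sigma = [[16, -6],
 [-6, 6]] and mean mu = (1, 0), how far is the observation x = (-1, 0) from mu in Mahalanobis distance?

Step 1 — centre the observation: (x - mu) = (-2, 0).

Step 2 — invert Sigma. det(Sigma) = 16·6 - (-6)² = 60.
  Sigma^{-1} = (1/det) · [[d, -b], [-b, a]] = [[0.1, 0.1],
 [0.1, 0.2667]].

Step 3 — form the quadratic (x - mu)^T · Sigma^{-1} · (x - mu):
  Sigma^{-1} · (x - mu) = (-0.2, -0.2).
  (x - mu)^T · [Sigma^{-1} · (x - mu)] = (-2)·(-0.2) + (0)·(-0.2) = 0.4.

Step 4 — take square root: d = √(0.4) ≈ 0.6325.

d(x, mu) = √(0.4) ≈ 0.6325


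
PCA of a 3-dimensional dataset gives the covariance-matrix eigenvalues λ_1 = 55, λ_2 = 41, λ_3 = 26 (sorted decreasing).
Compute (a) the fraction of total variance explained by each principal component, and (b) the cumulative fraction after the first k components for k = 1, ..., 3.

Step 1 — total variance = trace(Sigma) = Σ λ_i = 55 + 41 + 26 = 122.

Step 2 — fraction explained by component i = λ_i / Σ λ:
  PC1: 55/122 = 0.4508
  PC2: 41/122 = 0.3361
  PC3: 26/122 = 0.2131

Step 3 — cumulative fraction after k components = (λ_1 + ... + λ_k) / Σ λ:
  k = 1: 55/122 = 0.4508
  k = 2: (55 + 41)/122 = 96/122 = 0.7869
  k = 3: (55 + 41 + 26)/122 = 122/122 = 1

Summary (fraction, with percent):

explained: PC1 0.4508 (45.08%), PC2 0.3361 (33.61%), PC3 0.2131 (21.31%);  cumulative: 0.4508, 0.7869, 1


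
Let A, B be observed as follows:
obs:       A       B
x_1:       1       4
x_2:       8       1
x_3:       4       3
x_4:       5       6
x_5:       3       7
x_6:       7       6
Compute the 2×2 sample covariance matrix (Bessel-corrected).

Step 1 — column means:
  mean(A) = (1 + 8 + 4 + 5 + 3 + 7) / 6 = 28/6 = 4.6667
  mean(B) = (4 + 1 + 3 + 6 + 7 + 6) / 6 = 27/6 = 4.5

Step 2 — sample covariance S[i,j] = (1/(n-1)) · Σ_k (x_{k,i} - mean_i) · (x_{k,j} - mean_j), with n-1 = 5.
  S[A,A] = ((-3.6667)·(-3.6667) + (3.3333)·(3.3333) + (-0.6667)·(-0.6667) + (0.3333)·(0.3333) + (-1.6667)·(-1.6667) + (2.3333)·(2.3333)) / 5 = 33.3333/5 = 6.6667
  S[A,B] = ((-3.6667)·(-0.5) + (3.3333)·(-3.5) + (-0.6667)·(-1.5) + (0.3333)·(1.5) + (-1.6667)·(2.5) + (2.3333)·(1.5)) / 5 = -9/5 = -1.8
  S[B,B] = ((-0.5)·(-0.5) + (-3.5)·(-3.5) + (-1.5)·(-1.5) + (1.5)·(1.5) + (2.5)·(2.5) + (1.5)·(1.5)) / 5 = 25.5/5 = 5.1

S is symmetric (S[j,i] = S[i,j]). Assembling:

S = [[6.6667, -1.8],
 [-1.8, 5.1]]
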